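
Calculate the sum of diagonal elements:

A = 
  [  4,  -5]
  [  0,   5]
9

tr(A) = 4 + 5 = 9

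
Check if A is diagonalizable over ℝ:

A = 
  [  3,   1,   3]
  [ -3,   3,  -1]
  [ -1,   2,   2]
No

Characteristic polynomial: det(λI - A) = λ³ - 8λ² + 29λ - 22
Testing integer divisors of the constant term: p(1) = 0, so (λ - 1) is a factor:
p(λ) = (λ - 1)(λ² - 7λ + 22)
λ² - 7λ + 22 = 0  ⇒  λ = (7 ± √((-7)² - 4·(22)))/2 = (7 ± √(-39))/2
  = (7 + i√39)/2,  (7 - i√39)/2
Eigenvalues: 1, (7 + i√39)/2, (7 - i√39)/2  (≈ 1, 3.5 + 3.122i, 3.5 - 3.122i)
Has complex eigenvalues (not diagonalizable over ℝ).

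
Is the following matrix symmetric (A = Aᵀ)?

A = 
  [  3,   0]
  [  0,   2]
Yes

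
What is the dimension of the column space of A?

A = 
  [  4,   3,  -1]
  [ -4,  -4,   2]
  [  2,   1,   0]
dim(Col(A)) = 2

Row reduce:
R2 → R2 + (1)·R1
R3 → R3 - (1/2)·R1
R3 → R3 - (1/2)·R2
REF = 
  [  4,   3,  -1]
  [  0,  -1,   1]
  [  0,   0,   0]
Pivot columns: 1, 2 → 2 pivots.
dim(Col(A)) = number of pivot columns = 2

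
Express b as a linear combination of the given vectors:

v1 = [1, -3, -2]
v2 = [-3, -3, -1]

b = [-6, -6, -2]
c1 = 0, c2 = 2

b = 0·v1 + 2·v2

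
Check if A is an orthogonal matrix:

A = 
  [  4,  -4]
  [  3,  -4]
No

AᵀA = 
  [ 25, -28]
  [-28,  32]
≠ I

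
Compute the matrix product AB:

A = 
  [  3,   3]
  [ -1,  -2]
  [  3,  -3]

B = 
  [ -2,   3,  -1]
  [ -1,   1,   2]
AB = 
  [ -9,  12,   3]
  [  4,  -5,  -3]
  [ -3,   6,  -9]

A is 3×2 and B is 2×3, so AB is 3×3. Each entry is (row of A)·(column of B):
AB[1,1] = (3)(-2) + (3)(-1) = -9
AB[1,2] = (3)(3) + (3)(1) = 12
AB[1,3] = (3)(-1) + (3)(2) = 3
AB[2,1] = (-1)(-2) + (-2)(-1) = 4
AB[2,2] = (-1)(3) + (-2)(1) = -5
AB[2,3] = (-1)(-1) + (-2)(2) = -3
AB[3,1] = (3)(-2) + (-3)(-1) = -3
AB[3,2] = (3)(3) + (-3)(1) = 6
AB[3,3] = (3)(-1) + (-3)(2) = -9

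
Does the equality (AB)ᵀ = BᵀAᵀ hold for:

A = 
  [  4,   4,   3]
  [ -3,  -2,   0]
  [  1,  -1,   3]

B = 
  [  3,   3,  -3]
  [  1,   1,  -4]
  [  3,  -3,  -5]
Yes

(AB)ᵀ = 
  [ 25, -11,  11]
  [  7, -11,  -7]
  [-43,  17, -14]

BᵀAᵀ = 
  [ 25, -11,  11]
  [  7, -11,  -7]
  [-43,  17, -14]

Both sides are equal — this is the standard identity (AB)ᵀ = BᵀAᵀ, which holds for all A, B.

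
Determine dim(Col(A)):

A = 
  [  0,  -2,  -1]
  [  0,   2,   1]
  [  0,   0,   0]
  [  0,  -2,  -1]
dim(Col(A)) = 1

Row reduce:
R2 → R2 + (1)·R1
R4 → R4 - (1)·R1
REF = 
  [  0,  -2,  -1]
  [  0,   0,   0]
  [  0,   0,   0]
  [  0,   0,   0]
Pivot columns: 2 → 1 pivot.
dim(Col(A)) = number of pivot columns = 1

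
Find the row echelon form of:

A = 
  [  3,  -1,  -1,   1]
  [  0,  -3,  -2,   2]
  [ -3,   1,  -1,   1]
Row operations:
R3 → R3 + (1)·R1

Resulting echelon form:
REF = 
  [  3,  -1,  -1,   1]
  [  0,  -3,  -2,   2]
  [  0,   0,  -2,   2]

Rank = 3 (number of non-zero pivot rows).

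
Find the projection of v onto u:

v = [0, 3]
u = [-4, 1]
proj_u(v) = [-12/17, 3/17]

v·u = (0)(-4) + (3)(1) = 3
u·u = (-4)² + (1)² = 17
proj_u(v) = (v·u / u·u) × u = (3/17) × u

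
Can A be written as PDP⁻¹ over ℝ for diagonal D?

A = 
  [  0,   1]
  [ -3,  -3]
No

tr(A) = -3, det(A) = 3
Characteristic polynomial: λ² - tr(A)λ + det(A) = λ² + 3λ + 3
λ² + 3λ + 3 = 0  ⇒  λ = (-3 ± √((3)² - 4·(3)))/2 = (-3 ± √(-3))/2
  = (-3 + i√3)/2,  (-3 - i√3)/2
Eigenvalues: (-3 + i√3)/2, (-3 - i√3)/2  (≈ -1.5 + 0.866i, -1.5 - 0.866i)
Has complex eigenvalues (not diagonalizable over ℝ).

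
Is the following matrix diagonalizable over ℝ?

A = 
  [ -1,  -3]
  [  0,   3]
Yes

tr(A) = 2, det(A) = -3
Characteristic polynomial: λ² - tr(A)λ + det(A) = λ² - 2λ - 3
λ² - 2λ - 3 = (λ + 1)(λ - 3)
Eigenvalues: 3, -1
λ=-1: alg. mult. = 1, geom. mult. = 2 - rank(A - (-1)I) = 2 - 1 = 1
λ=3: alg. mult. = 1, geom. mult. = 2 - rank(A - (3)I) = 2 - 1 = 1
Sum of geometric multiplicities equals n, so A has n independent eigenvectors.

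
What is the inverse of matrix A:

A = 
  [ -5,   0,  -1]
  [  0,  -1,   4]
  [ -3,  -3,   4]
det(A) = (-5)·((-1)(4) - (4)(-3)) - (0)·((0)(4) - (4)(-3)) + (-1)·((0)(-3) - (-1)(-3))
  = (-5)(8) - (0)(12) + (-1)(-3)
  = -37
det(A) = -37 ≠ 0, so A is invertible.

Cofactors Cᵢⱼ = (-1)ⁱ⁺ʲ·Mᵢⱼ:
C = 
  [  8, -12,  -3]
  [  3, -23, -15]
  [ -1,  20,   5]

adj(A) = Cᵀ:
adj(A) = 
  [  8,   3,  -1]
  [-12, -23,  20]
  [ -3, -15,   5]

A⁻¹ = (-1/37) · adj(A):
A⁻¹ = 
  [ -8/37,  -3/37,   1/37]
  [ 12/37,  23/37, -20/37]
  [  3/37,  15/37,  -5/37]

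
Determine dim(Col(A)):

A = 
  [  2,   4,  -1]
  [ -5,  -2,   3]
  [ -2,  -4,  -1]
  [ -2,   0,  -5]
dim(Col(A)) = 3

Row reduce:
R2 → R2 + (5/2)·R1
R3 → R3 + (1)·R1
R4 → R4 + (1)·R1
R4 → R4 - (1/2)·R2
R4 → R4 - (25/8)·R3
REF = 
  [  2,   4,  -1]
  [  0,   8, 1/2]
  [  0,   0,  -2]
  [  0,   0,   0]
Pivot columns: 1, 2, 3 → 3 pivots.
dim(Col(A)) = number of pivot columns = 3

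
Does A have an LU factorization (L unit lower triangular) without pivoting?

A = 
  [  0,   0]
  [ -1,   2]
No.
A[1,1] = 0 but A[2,1] = -1 ≠ 0. Any LU with L unit lower triangular has (LU)[1,1] = U[1,1] and (LU)[2,1] = L[2,1]·U[1,1]; matching A forces U[1,1] = 0, which then forces (LU)[2,1] = 0 ≠ -1. A row swap (pivoting) is required.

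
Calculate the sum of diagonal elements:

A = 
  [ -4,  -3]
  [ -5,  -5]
-9

tr(A) = -4 + -5 = -9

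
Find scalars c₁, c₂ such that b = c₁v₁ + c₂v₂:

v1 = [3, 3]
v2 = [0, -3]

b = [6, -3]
c1 = 2, c2 = 3

b = 2·v1 + 3·v2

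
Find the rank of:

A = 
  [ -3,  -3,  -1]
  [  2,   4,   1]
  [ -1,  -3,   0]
Row reduce:
R2 → R2 + (2/3)·R1
R3 → R3 - (1/3)·R1
R3 → R3 + (1)·R2
REF = 
  [ -3,  -3,  -1]
  [  0,   2, 1/3]
  [  0,   0, 2/3]
Pivot columns: 1, 2, 3 → 3 pivots.

rank(A) = 3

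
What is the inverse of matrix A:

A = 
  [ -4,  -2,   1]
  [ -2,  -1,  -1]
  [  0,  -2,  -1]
det(A) = (-4)·((-1)(-1) - (-1)(-2)) - (-2)·((-2)(-1) - (-1)(0)) + (1)·((-2)(-2) - (-1)(0))
  = (-4)(-1) - (-2)(2) + (1)(4)
  = 12
det(A) = 12 ≠ 0, so A is invertible.

Cofactors Cᵢⱼ = (-1)ⁱ⁺ʲ·Mᵢⱼ:
C = 
  [ -1,  -2,   4]
  [ -4,   4,  -8]
  [  3,  -6,   0]

adj(A) = Cᵀ:
adj(A) = 
  [ -1,  -4,   3]
  [ -2,   4,  -6]
  [  4,  -8,   0]

A⁻¹ = (1/12) · adj(A):
A⁻¹ = 
  [-1/12,  -1/3,   1/4]
  [ -1/6,   1/3,  -1/2]
  [  1/3,  -2/3,     0]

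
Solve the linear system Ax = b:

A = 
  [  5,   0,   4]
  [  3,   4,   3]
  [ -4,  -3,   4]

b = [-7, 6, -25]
Row reduce the augmented matrix [A|b]:
R2 → R2 - (3/5)·R1
R3 → R3 + (4/5)·R1
R3 → R3 + (3/4)·R2
REF = 
  [      5,       0,       4,      -7]
  [      0,       4,     3/5,    51/5]
  [      0,       0,  153/20, -459/20]

Back-substitution:
x₃ = (-459/20) / (153/20) = -3
x₂ = (51/5 - (3/5)(-3)) / 4 = 3
x₁ = (-7 - (0)(3) - (4)(-3)) / 5 = 1

x = [1, 3, -3]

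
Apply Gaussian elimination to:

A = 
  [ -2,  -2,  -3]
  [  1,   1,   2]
Row operations:
R2 → R2 + (1/2)·R1

Resulting echelon form:
REF = 
  [ -2,  -2,  -3]
  [  0,   0, 1/2]

Rank = 2 (number of non-zero pivot rows).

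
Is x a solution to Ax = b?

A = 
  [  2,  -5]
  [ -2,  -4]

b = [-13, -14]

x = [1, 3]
Yes

Ax = [-13, -14] = b ✓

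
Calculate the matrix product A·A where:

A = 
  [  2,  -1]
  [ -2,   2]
A² = A·A:
A²[1,1] = (2)(2) + (-1)(-2) = 6
A²[1,2] = (2)(-1) + (-1)(2) = -4
A²[2,1] = (-2)(2) + (2)(-2) = -8
A²[2,2] = (-2)(-1) + (2)(2) = 6
A² = 
  [  6,  -4]
  [ -8,   6]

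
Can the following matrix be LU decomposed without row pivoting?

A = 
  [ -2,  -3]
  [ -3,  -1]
Yes.
A[1,1] = -2 ≠ 0, so Gaussian elimination proceeds without a row swap: multiplier ℓ₂₁ = (-3)/(-2) = 3/2, and U[2,2] = -1 - (3/2)(-3) = 7/2.
L = 
  [  1,   0]
  [3/2,   1]
U = 
  [ -2,  -3]
  [  0, 7/2]
Check row 2 of LU: [(3/2)(-2), (3/2)(-3) + (7/2)] = [-3, -1] = row 2 of A ✓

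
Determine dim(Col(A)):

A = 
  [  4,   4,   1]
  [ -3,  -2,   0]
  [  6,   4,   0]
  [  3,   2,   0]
Row reduce:
R2 → R2 + (3/4)·R1
R3 → R3 - (3/2)·R1
R4 → R4 - (3/4)·R1
R3 → R3 + (2)·R2
R4 → R4 + (1)·R2
REF = 
  [  4,   4,   1]
  [  0,   1, 3/4]
  [  0,   0,   0]
  [  0,   0,   0]
Pivot columns: 1, 2 → 2 pivots.
dim(Col(A)) = number of pivot columns = 2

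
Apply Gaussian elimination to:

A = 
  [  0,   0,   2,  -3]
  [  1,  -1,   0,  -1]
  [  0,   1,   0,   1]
Row operations:
Swap R1 ↔ R2
Swap R2 ↔ R3

Resulting echelon form:
REF = 
  [  1,  -1,   0,  -1]
  [  0,   1,   0,   1]
  [  0,   0,   2,  -3]

Rank = 3 (number of non-zero pivot rows).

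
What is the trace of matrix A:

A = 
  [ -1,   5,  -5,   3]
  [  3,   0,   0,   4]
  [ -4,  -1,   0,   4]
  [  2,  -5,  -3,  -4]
-5

tr(A) = -1 + 0 + 0 + -4 = -5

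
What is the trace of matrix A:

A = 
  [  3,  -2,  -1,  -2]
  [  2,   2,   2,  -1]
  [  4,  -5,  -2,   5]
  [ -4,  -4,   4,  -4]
-1

tr(A) = 3 + 2 + -2 + -4 = -1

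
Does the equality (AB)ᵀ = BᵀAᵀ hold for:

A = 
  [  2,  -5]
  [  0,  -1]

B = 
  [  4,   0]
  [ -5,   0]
Yes

(AB)ᵀ = 
  [ 33,   5]
  [  0,   0]

BᵀAᵀ = 
  [ 33,   5]
  [  0,   0]

Both sides are equal — this is the standard identity (AB)ᵀ = BᵀAᵀ, which holds for all A, B.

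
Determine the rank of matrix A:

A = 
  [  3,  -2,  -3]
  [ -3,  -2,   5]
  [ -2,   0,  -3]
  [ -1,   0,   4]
rank(A) = 3

Row reduce:
R2 → R2 + (1)·R1
R3 → R3 + (2/3)·R1
R4 → R4 + (1/3)·R1
R3 → R3 - (1/3)·R2
R4 → R4 - (1/6)·R2
R4 → R4 + (8/17)·R3
REF = 
  [    3,    -2,    -3]
  [    0,    -4,     2]
  [    0,     0, -17/3]
  [    0,     0,     0]
Pivot columns: 1, 2, 3 → 3 pivots.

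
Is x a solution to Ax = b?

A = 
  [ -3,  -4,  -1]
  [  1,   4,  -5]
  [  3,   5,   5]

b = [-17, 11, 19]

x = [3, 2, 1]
No

Ax = [-18, 6, 24] ≠ b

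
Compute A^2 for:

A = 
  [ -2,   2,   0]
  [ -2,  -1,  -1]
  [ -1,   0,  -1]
A² = A·A:
A²[1,1] = (-2)(-2) + (2)(-2) + (0)(-1) = 0
A²[1,2] = (-2)(2) + (2)(-1) + (0)(0) = -6
A²[1,3] = (-2)(0) + (2)(-1) + (0)(-1) = -2
A²[2,1] = (-2)(-2) + (-1)(-2) + (-1)(-1) = 7
A²[2,2] = (-2)(2) + (-1)(-1) + (-1)(0) = -3
A²[2,3] = (-2)(0) + (-1)(-1) + (-1)(-1) = 2
A²[3,1] = (-1)(-2) + (0)(-2) + (-1)(-1) = 3
A²[3,2] = (-1)(2) + (0)(-1) + (-1)(0) = -2
A²[3,3] = (-1)(0) + (0)(-1) + (-1)(-1) = 1
A² = 
  [  0,  -6,  -2]
  [  7,  -3,   2]
  [  3,  -2,   1]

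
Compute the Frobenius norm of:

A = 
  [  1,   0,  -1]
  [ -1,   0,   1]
||A||_F = 2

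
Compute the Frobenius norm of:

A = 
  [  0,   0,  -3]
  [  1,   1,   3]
||A||_F = 4.472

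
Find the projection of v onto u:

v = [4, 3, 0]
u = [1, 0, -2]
v·u = (4)(1) + (3)(0) + (0)(-2) = 4
u·u = (1)² + (0)² + (-2)² = 5
proj_u(v) = (v·u / u·u) × u = (4/5) × u

proj_u(v) = [4/5, 0, -8/5]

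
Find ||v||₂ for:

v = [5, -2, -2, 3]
6.481

||v||₂ = √((5)² + (-2)² + (-2)² + (3)²) = √42 = 6.481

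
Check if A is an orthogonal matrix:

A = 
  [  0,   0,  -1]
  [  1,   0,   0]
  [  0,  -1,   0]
Yes

AᵀA = 
  [  1,   0,   0]
  [  0,   1,   0]
  [  0,   0,   1]
= I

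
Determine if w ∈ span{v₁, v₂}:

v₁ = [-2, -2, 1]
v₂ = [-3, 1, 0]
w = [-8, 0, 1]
Yes

Form the augmented matrix and row-reduce:
[v₁|v₂|w] = 
  [ -2,  -3,  -8]
  [ -2,   1,   0]
  [  1,   0,   1]
R2 → R2 - (1)·R1
R3 → R3 + (1/2)·R1
R3 → R3 + (3/8)·R2
REF = 
  [ -2,  -3,  -8]
  [  0,   4,   8]
  [  0,   0,   0]

No row of the form [0 0 | nonzero], so the system is consistent. Back-substitution gives c₁ = 1, c₂ = 2: w = (1)·v₁ + (2)·v₂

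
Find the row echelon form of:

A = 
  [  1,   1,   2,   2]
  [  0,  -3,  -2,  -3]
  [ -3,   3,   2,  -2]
Row operations:
R3 → R3 + (3)·R1
R3 → R3 + (2)·R2

Resulting echelon form:
REF = 
  [  1,   1,   2,   2]
  [  0,  -3,  -2,  -3]
  [  0,   0,   4,  -2]

Rank = 3 (number of non-zero pivot rows).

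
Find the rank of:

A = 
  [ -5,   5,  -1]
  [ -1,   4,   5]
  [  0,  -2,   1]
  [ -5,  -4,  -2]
rank(A) = 3

Row reduce:
R2 → R2 - (1/5)·R1
R4 → R4 - (1)·R1
R3 → R3 + (2/3)·R2
R4 → R4 + (3)·R2
R4 → R4 - (219/67)·R3
REF = 
  [   -5,     5,    -1]
  [    0,     3,  26/5]
  [    0,     0, 67/15]
  [    0,     0,     0]
Pivot columns: 1, 2, 3 → 3 pivots.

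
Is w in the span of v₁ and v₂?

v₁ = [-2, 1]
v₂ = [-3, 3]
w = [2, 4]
Yes

Form the augmented matrix and row-reduce:
[v₁|v₂|w] = 
  [ -2,  -3,   2]
  [  1,   3,   4]
R2 → R2 + (1/2)·R1
REF = 
  [ -2,  -3,   2]
  [  0, 3/2,   5]

No row of the form [0 0 | nonzero], so the system is consistent. Back-substitution gives c₁ = -6, c₂ = 10/3: w = (-6)·v₁ + (10/3)·v₂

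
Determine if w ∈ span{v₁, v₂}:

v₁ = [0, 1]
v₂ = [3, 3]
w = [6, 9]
Yes

Form the augmented matrix and row-reduce:
[v₁|v₂|w] = 
  [  0,   3,   6]
  [  1,   3,   9]
Swap R1 ↔ R2
REF = 
  [  1,   3,   9]
  [  0,   3,   6]

No row of the form [0 0 | nonzero], so the system is consistent. Back-substitution gives c₁ = 3, c₂ = 2: w = (3)·v₁ + (2)·v₂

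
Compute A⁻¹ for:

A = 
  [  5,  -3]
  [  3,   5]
det(A) = (5)(5) - (-3)(3) = 34
For a 2×2 matrix, A⁻¹ = (1/det(A)) · [[d, -b], [-c, a]]
    = (1/34) · [[5, 3], [-3, 5]]

A⁻¹ = 
  [ 5/34,  3/34]
  [-3/34,  5/34]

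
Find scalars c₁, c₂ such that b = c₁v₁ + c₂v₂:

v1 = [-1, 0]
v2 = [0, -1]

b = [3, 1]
c1 = -3, c2 = -1

b = -3·v1 + -1·v2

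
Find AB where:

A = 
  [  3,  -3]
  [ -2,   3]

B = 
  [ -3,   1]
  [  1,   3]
A is 2×2 and B is 2×2, so AB is 2×2. Each entry is (row of A)·(column of B):
AB[1,1] = (3)(-3) + (-3)(1) = -12
AB[1,2] = (3)(1) + (-3)(3) = -6
AB[2,1] = (-2)(-3) + (3)(1) = 9
AB[2,2] = (-2)(1) + (3)(3) = 7

AB = 
  [-12,  -6]
  [  9,   7]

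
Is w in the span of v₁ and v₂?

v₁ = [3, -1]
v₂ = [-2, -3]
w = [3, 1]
Yes

Form the augmented matrix and row-reduce:
[v₁|v₂|w] = 
  [  3,  -2,   3]
  [ -1,  -3,   1]
R2 → R2 + (1/3)·R1
REF = 
  [    3,    -2,     3]
  [    0, -11/3,     2]

No row of the form [0 0 | nonzero], so the system is consistent. Back-substitution gives c₁ = 7/11, c₂ = -6/11: w = (7/11)·v₁ + (-6/11)·v₂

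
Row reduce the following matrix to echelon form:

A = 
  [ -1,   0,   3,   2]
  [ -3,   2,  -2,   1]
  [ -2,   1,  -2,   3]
Row operations:
R2 → R2 - (3)·R1
R3 → R3 - (2)·R1
R3 → R3 - (1/2)·R2

Resulting echelon form:
REF = 
  [  -1,    0,    3,    2]
  [   0,    2,  -11,   -5]
  [   0,    0, -5/2,  3/2]

Rank = 3 (number of non-zero pivot rows).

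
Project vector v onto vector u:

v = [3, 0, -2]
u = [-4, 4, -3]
proj_u(v) = [24/41, -24/41, 18/41]

v·u = (3)(-4) + (0)(4) + (-2)(-3) = -6
u·u = (-4)² + (4)² + (-3)² = 41
proj_u(v) = (v·u / u·u) × u = (-6/41) × u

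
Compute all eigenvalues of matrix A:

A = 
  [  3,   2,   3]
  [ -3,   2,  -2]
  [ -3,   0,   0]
λ = 2, (3 + i√51)/2, (3 - i√51)/2  (≈ 2, 1.5 + 3.571i, 1.5 - 3.571i)

Characteristic polynomial: det(λI - A) = λ³ - 5λ² + 21λ - 30
Testing integer divisors of the constant term: p(2) = 0, so (λ - 2) is a factor:
p(λ) = (λ - 2)(λ² - 3λ + 15)
λ² - 3λ + 15 = 0  ⇒  λ = (3 ± √((-3)² - 4·(15)))/2 = (3 ± √(-51))/2
  = (3 + i√51)/2,  (3 - i√51)/2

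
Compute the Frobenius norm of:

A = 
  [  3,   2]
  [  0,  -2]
||A||_F = 4.123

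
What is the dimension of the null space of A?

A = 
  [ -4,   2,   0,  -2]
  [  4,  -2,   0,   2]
nullity(A) = 3

Row reduce:
R2 → R2 + (1)·R1
REF = 
  [ -4,   2,   0,  -2]
  [  0,   0,   0,   0]
Pivot columns: 1 → 1 pivot.
rank(A) = 1, so nullity(A) = 4 - 1 = 3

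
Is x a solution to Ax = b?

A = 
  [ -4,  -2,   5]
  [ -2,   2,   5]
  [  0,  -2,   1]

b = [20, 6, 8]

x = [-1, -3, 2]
Yes

Ax = [20, 6, 8] = b ✓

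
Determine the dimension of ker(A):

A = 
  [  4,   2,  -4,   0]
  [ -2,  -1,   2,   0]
nullity(A) = 3

Row reduce:
R2 → R2 + (1/2)·R1
REF = 
  [  4,   2,  -4,   0]
  [  0,   0,   0,   0]
Pivot columns: 1 → 1 pivot.
rank(A) = 1, so nullity(A) = 4 - 1 = 3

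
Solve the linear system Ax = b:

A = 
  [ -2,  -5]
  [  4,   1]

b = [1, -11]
x = [-3, 1]

Row reduce the augmented matrix [A|b]:
R2 → R2 + (2)·R1
REF = 
  [ -2,  -5,   1]
  [  0,  -9,  -9]

Back-substitution:
x₂ = (-9) / (-9) = 1
x₁ = (1 - (-5)(1)) / (-2) = -3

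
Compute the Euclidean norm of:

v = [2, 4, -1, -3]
5.477

||v||₂ = √((2)² + (4)² + (-1)² + (-3)²) = √30 = 5.477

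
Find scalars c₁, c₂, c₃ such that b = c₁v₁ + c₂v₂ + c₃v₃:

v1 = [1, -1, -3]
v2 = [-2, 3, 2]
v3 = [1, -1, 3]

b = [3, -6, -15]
c1 = 0, c2 = -3, c3 = -3

b = 0·v1 + -3·v2 + -3·v3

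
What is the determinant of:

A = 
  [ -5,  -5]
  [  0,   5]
For a 2×2 matrix, det = ad - bc = (-5)(5) - (-5)(0) = -25

det(A) = -25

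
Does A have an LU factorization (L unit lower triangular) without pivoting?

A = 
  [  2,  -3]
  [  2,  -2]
Yes.
A[1,1] = 2 ≠ 0, so Gaussian elimination proceeds without a row swap: multiplier ℓ₂₁ = (2)/(2) = 1, and U[2,2] = -2 - (1)(-3) = 1.
L = 
  [  1,   0]
  [  1,   1]
U = 
  [  2,  -3]
  [  0,   1]
Check row 2 of LU: [(1)(2), (1)(-3) + 1] = [2, -2] = row 2 of A ✓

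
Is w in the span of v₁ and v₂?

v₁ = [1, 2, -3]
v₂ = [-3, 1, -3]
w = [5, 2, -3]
No

Form the augmented matrix and row-reduce:
[v₁|v₂|w] = 
  [  1,  -3,   5]
  [  2,   1,   2]
  [ -3,  -3,  -3]
R2 → R2 - (2)·R1
R3 → R3 + (3)·R1
R3 → R3 + (12/7)·R2
REF = 
  [    1,    -3,     5]
  [    0,     7,    -8]
  [    0,     0, -12/7]

Row 3 reads [0 0 | -12/7], i.e. 0 = -12/7, so the system is inconsistent and w ∉ span{v₁, v₂}.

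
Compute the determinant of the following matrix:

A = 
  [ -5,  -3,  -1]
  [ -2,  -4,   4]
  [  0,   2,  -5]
-26

Cofactor expansion along row 1:
det(A) = (-5)·((-4)(-5) - (4)(2)) - (-3)·((-2)(-5) - (4)(0)) + (-1)·((-2)(2) - (-4)(0))
  = (-5)(12) - (-3)(10) + (-1)(-4)
  = -26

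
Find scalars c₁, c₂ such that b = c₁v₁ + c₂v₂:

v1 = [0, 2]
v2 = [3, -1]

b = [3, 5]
c1 = 3, c2 = 1

b = 3·v1 + 1·v2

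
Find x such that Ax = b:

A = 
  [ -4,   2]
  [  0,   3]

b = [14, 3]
Row reduce the augmented matrix [A|b]:
(already in echelon form)
REF = 
  [ -4,   2,  14]
  [  0,   3,   3]

Back-substitution:
x₂ = 3 / 3 = 1
x₁ = (14 - (2)(1)) / (-4) = -3

x = [-3, 1]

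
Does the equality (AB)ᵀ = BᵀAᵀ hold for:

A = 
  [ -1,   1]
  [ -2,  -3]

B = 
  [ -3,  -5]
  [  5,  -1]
Yes

(AB)ᵀ = 
  [  8,  -9]
  [  4,  13]

BᵀAᵀ = 
  [  8,  -9]
  [  4,  13]

Both sides are equal — this is the standard identity (AB)ᵀ = BᵀAᵀ, which holds for all A, B.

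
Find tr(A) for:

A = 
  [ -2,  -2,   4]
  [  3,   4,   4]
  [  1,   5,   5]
7

tr(A) = -2 + 4 + 5 = 7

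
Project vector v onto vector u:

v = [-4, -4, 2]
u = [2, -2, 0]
v·u = (-4)(2) + (-4)(-2) + (2)(0) = 0
u·u = (2)² + (-2)² + (0)² = 8
proj_u(v) = (v·u / u·u) × u = (0/8) × u = (0) × u

proj_u(v) = [0, 0, 0]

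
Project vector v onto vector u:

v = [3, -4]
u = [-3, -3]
proj_u(v) = [-1/2, -1/2]

v·u = (3)(-3) + (-4)(-3) = 3
u·u = (-3)² + (-3)² = 18
proj_u(v) = (v·u / u·u) × u = (3/18) × u = (1/6) × u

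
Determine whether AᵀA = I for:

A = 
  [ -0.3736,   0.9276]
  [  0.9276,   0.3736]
Yes

AᵀA = 
  [  1,   0]
  [  0,   1]
≈ I (equal to I up to the 4-dp rounding of the entries)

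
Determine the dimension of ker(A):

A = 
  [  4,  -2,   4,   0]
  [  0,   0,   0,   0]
nullity(A) = 3

Row reduce:
(no row operations needed)
REF = 
  [  4,  -2,   4,   0]
  [  0,   0,   0,   0]
Pivot columns: 1 → 1 pivot.
rank(A) = 1, so nullity(A) = 4 - 1 = 3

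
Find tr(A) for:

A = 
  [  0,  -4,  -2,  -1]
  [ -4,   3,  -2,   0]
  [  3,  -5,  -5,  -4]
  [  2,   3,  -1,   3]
1

tr(A) = 0 + 3 + -5 + 3 = 1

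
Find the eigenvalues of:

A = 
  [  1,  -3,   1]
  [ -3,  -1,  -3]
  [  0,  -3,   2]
Characteristic polynomial: det(λI - A) = λ³ - 2λ² - 19λ + 20
Testing integer divisors of the constant term: p(1) = 0, so (λ - 1) is a factor:
p(λ) = (λ - 1)(λ² - λ - 20)
λ² - λ - 20 = (λ + 4)(λ - 5)

λ = 1, 5, -4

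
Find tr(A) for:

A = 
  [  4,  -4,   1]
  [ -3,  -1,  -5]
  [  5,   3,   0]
3

tr(A) = 4 + -1 + 0 = 3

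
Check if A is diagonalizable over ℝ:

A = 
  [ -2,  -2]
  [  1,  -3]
No

tr(A) = -5, det(A) = 8
Characteristic polynomial: λ² - tr(A)λ + det(A) = λ² + 5λ + 8
λ² + 5λ + 8 = 0  ⇒  λ = (-5 ± √((5)² - 4·(8)))/2 = (-5 ± √(-7))/2
  = (-5 + i√7)/2,  (-5 - i√7)/2
Eigenvalues: (-5 + i√7)/2, (-5 - i√7)/2  (≈ -2.5 + 1.323i, -2.5 - 1.323i)
Has complex eigenvalues (not diagonalizable over ℝ).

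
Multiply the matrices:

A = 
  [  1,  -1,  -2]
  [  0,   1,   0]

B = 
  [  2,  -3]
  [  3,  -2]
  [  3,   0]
A is 2×3 and B is 3×2, so AB is 2×2. Each entry is (row of A)·(column of B):
AB[1,1] = (1)(2) + (-1)(3) + (-2)(3) = -7
AB[1,2] = (1)(-3) + (-1)(-2) + (-2)(0) = -1
AB[2,1] = (0)(2) + (1)(3) + (0)(3) = 3
AB[2,2] = (0)(-3) + (1)(-2) + (0)(0) = -2

AB = 
  [ -7,  -1]
  [  3,  -2]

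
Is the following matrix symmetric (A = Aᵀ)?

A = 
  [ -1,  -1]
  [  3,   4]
No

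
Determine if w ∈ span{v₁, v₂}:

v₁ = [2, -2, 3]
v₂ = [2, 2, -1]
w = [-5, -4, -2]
No

Form the augmented matrix and row-reduce:
[v₁|v₂|w] = 
  [  2,   2,  -5]
  [ -2,   2,  -4]
  [  3,  -1,  -2]
R2 → R2 + (1)·R1
R3 → R3 - (3/2)·R1
R3 → R3 + (1)·R2
REF = 
  [   2,    2,   -5]
  [   0,    4,   -9]
  [   0,    0, -7/2]

Row 3 reads [0 0 | -7/2], i.e. 0 = -7/2, so the system is inconsistent and w ∉ span{v₁, v₂}.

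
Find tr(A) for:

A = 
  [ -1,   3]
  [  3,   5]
4

tr(A) = -1 + 5 = 4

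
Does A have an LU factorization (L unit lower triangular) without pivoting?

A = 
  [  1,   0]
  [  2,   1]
Yes.
A[1,1] = 1 ≠ 0, so Gaussian elimination proceeds without a row swap: multiplier ℓ₂₁ = (2)/(1) = 2, and U[2,2] = 1 - (2)(0) = 1.
L = 
  [  1,   0]
  [  2,   1]
U = 
  [  1,   0]
  [  0,   1]
Check row 2 of LU: [(2)(1), (2)(0) + 1] = [2, 1] = row 2 of A ✓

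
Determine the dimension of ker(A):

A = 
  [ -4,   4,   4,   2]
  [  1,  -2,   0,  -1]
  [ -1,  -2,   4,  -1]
nullity(A) = 2

Row reduce:
R2 → R2 + (1/4)·R1
R3 → R3 - (1/4)·R1
R3 → R3 - (3)·R2
REF = 
  [  -4,    4,    4,    2]
  [   0,   -1,    1, -1/2]
  [   0,    0,    0,    0]
Pivot columns: 1, 2 → 2 pivots.
rank(A) = 2, so nullity(A) = 4 - 2 = 2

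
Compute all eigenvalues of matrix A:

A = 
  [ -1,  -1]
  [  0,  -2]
tr(A) = -3, det(A) = 2
Characteristic polynomial: λ² - tr(A)λ + det(A) = λ² + 3λ + 2
λ² + 3λ + 2 = (λ + 2)(λ + 1)

λ = -1, -2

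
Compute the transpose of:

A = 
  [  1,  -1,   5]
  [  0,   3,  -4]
Aᵀ = 
  [  1,   0]
  [ -1,   3]
  [  5,  -4]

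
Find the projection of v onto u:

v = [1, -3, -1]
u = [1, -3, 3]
v·u = (1)(1) + (-3)(-3) + (-1)(3) = 7
u·u = (1)² + (-3)² + (3)² = 19
proj_u(v) = (v·u / u·u) × u = (7/19) × u

proj_u(v) = [7/19, -21/19, 21/19]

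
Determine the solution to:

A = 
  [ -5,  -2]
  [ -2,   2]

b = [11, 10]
Row reduce the augmented matrix [A|b]:
R2 → R2 - (2/5)·R1
REF = 
  [  -5,   -2,   11]
  [   0, 14/5, 28/5]

Back-substitution:
x₂ = (28/5) / (14/5) = 2
x₁ = (11 - (-2)(2)) / (-5) = -3

x = [-3, 2]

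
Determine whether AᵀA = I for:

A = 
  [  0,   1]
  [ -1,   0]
Yes

AᵀA = 
  [  1,   0]
  [  0,   1]
= I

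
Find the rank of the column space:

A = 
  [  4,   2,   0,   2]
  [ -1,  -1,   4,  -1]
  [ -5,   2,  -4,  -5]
Row reduce:
R2 → R2 + (1/4)·R1
R3 → R3 + (5/4)·R1
R3 → R3 + (9)·R2
REF = 
  [   4,    2,    0,    2]
  [   0, -1/2,    4, -1/2]
  [   0,    0,   32,   -7]
Pivot columns: 1, 2, 3 → 3 pivots.
dim(Col(A)) = number of pivot columns = 3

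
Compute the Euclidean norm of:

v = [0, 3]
3

||v||₂ = √((0)² + (3)²) = √9 = 3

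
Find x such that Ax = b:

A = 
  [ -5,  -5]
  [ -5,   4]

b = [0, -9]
x = [1, -1]

Row reduce the augmented matrix [A|b]:
R2 → R2 - (1)·R1
REF = 
  [ -5,  -5,   0]
  [  0,   9,  -9]

Back-substitution:
x₂ = (-9) / 9 = -1
x₁ = (0 - (-5)(-1)) / (-5) = 1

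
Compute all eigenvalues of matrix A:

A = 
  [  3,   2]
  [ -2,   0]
tr(A) = 3, det(A) = 4
Characteristic polynomial: λ² - tr(A)λ + det(A) = λ² - 3λ + 4
λ² - 3λ + 4 = 0  ⇒  λ = (3 ± √((-3)² - 4·(4)))/2 = (3 ± √(-7))/2
  = (3 + i√7)/2,  (3 - i√7)/2

λ = (3 + i√7)/2, (3 - i√7)/2  (≈ 1.5 + 1.323i, 1.5 - 1.323i)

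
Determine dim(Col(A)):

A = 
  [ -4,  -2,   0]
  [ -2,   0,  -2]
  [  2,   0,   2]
Row reduce:
R2 → R2 - (1/2)·R1
R3 → R3 + (1/2)·R1
R3 → R3 + (1)·R2
REF = 
  [ -4,  -2,   0]
  [  0,   1,  -2]
  [  0,   0,   0]
Pivot columns: 1, 2 → 2 pivots.
dim(Col(A)) = number of pivot columns = 2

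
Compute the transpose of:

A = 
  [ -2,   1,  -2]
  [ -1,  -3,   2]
Aᵀ = 
  [ -2,  -1]
  [  1,  -3]
  [ -2,   2]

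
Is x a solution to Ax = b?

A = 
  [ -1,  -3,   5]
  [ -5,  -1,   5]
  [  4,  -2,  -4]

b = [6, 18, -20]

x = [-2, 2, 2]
Yes

Ax = [6, 18, -20] = b ✓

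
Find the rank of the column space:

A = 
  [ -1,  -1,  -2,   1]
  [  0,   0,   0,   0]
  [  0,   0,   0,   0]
Row reduce:
(no row operations needed)
REF = 
  [ -1,  -1,  -2,   1]
  [  0,   0,   0,   0]
  [  0,   0,   0,   0]
Pivot columns: 1 → 1 pivot.
dim(Col(A)) = number of pivot columns = 1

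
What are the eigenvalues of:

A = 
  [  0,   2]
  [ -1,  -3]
tr(A) = -3, det(A) = 2
Characteristic polynomial: λ² - tr(A)λ + det(A) = λ² + 3λ + 2
λ² + 3λ + 2 = (λ + 2)(λ + 1)

λ = -1, -2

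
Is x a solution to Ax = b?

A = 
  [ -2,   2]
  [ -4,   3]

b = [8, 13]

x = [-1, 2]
No

Ax = [6, 10] ≠ b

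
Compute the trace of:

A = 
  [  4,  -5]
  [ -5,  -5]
-1

tr(A) = 4 + -5 = -1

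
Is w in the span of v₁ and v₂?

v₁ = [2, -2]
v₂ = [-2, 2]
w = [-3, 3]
Yes

Form the augmented matrix and row-reduce:
[v₁|v₂|w] = 
  [  2,  -2,  -3]
  [ -2,   2,   3]
R2 → R2 + (1)·R1
REF = 
  [  2,  -2,  -3]
  [  0,   0,   0]

No row of the form [0 0 | nonzero], so the system is consistent. Back-substitution gives c₁ = -3/2, c₂ = 0: w = (-3/2)·v₁ + (0)·v₂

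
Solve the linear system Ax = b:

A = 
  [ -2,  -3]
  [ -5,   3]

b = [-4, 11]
Row reduce the augmented matrix [A|b]:
R2 → R2 - (5/2)·R1
REF = 
  [  -2,   -3,   -4]
  [   0, 21/2,   21]

Back-substitution:
x₂ = 21 / (21/2) = 2
x₁ = (-4 - (-3)(2)) / (-2) = -1

x = [-1, 2]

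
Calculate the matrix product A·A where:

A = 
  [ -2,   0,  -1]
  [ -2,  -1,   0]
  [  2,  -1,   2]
A² = A·A:
A²[1,1] = (-2)(-2) + (0)(-2) + (-1)(2) = 2
A²[1,2] = (-2)(0) + (0)(-1) + (-1)(-1) = 1
A²[1,3] = (-2)(-1) + (0)(0) + (-1)(2) = 0
A²[2,1] = (-2)(-2) + (-1)(-2) + (0)(2) = 6
A²[2,2] = (-2)(0) + (-1)(-1) + (0)(-1) = 1
A²[2,3] = (-2)(-1) + (-1)(0) + (0)(2) = 2
A²[3,1] = (2)(-2) + (-1)(-2) + (2)(2) = 2
A²[3,2] = (2)(0) + (-1)(-1) + (2)(-1) = -1
A²[3,3] = (2)(-1) + (-1)(0) + (2)(2) = 2
A² = 
  [  2,   1,   0]
  [  6,   1,   2]
  [  2,  -1,   2]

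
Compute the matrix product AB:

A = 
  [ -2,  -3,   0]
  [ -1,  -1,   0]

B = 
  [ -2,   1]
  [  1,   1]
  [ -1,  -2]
AB = 
  [  1,  -5]
  [  1,  -2]

A is 2×3 and B is 3×2, so AB is 2×2. Each entry is (row of A)·(column of B):
AB[1,1] = (-2)(-2) + (-3)(1) + (0)(-1) = 1
AB[1,2] = (-2)(1) + (-3)(1) + (0)(-2) = -5
AB[2,1] = (-1)(-2) + (-1)(1) + (0)(-1) = 1
AB[2,2] = (-1)(1) + (-1)(1) + (0)(-2) = -2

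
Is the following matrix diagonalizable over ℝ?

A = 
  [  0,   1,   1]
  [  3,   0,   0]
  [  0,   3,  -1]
No

Characteristic polynomial: det(λI - A) = λ³ + λ² - 3λ - 12
By the rational root theorem any rational root is an integer dividing 12; none of those is a root, so p(λ) has no rational roots and hence (being an irreducible cubic) no repeated roots.
Discriminant of the cubic: Δ = -3075
Δ < 0 ⇒ one real eigenvalue and a complex-conjugate pair: λ ≈ 2.38, -1.69 + 1.479i, -1.69 - 1.479i
Has complex eigenvalues (not diagonalizable over ℝ).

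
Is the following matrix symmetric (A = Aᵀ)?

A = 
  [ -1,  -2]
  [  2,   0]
No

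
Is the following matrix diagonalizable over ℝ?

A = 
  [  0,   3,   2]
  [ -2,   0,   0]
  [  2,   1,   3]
No

Characteristic polynomial: det(λI - A) = λ³ - 3λ² + 2λ - 14
By the rational root theorem any rational root is an integer dividing 14; none of those is a root, so p(λ) has no rational roots and hence (being an irreducible cubic) no repeated roots.
Discriminant of the cubic: Δ = -5288
Δ < 0 ⇒ one real eigenvalue and a complex-conjugate pair: λ ≈ 3.548, -0.2742 + 1.967i, -0.2742 - 1.967i
Has complex eigenvalues (not diagonalizable over ℝ).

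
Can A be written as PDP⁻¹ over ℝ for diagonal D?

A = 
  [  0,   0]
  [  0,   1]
Yes

tr(A) = 1, det(A) = 0
Characteristic polynomial: λ² - tr(A)λ + det(A) = λ² - λ
λ² - λ = λ(λ - 1)
Eigenvalues: 1, 0
λ=0: alg. mult. = 1, geom. mult. = 2 - rank(A - (0)I) = 2 - 1 = 1
λ=1: alg. mult. = 1, geom. mult. = 2 - rank(A - (1)I) = 2 - 1 = 1
Sum of geometric multiplicities equals n, so A has n independent eigenvectors.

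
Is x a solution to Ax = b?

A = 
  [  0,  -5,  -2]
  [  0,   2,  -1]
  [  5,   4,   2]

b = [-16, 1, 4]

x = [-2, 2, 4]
No

Ax = [-18, 0, 6] ≠ b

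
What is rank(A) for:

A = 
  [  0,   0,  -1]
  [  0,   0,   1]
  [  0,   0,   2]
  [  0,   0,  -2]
rank(A) = 1

Row reduce:
R2 → R2 + (1)·R1
R3 → R3 + (2)·R1
R4 → R4 - (2)·R1
REF = 
  [  0,   0,  -1]
  [  0,   0,   0]
  [  0,   0,   0]
  [  0,   0,   0]
Pivot columns: 3 → 1 pivot.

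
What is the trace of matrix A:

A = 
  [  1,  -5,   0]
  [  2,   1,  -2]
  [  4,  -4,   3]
5

tr(A) = 1 + 1 + 3 = 5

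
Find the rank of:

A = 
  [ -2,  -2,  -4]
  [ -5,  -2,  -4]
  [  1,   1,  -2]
Row reduce:
R2 → R2 - (5/2)·R1
R3 → R3 + (1/2)·R1
REF = 
  [ -2,  -2,  -4]
  [  0,   3,   6]
  [  0,   0,  -4]
Pivot columns: 1, 2, 3 → 3 pivots.

rank(A) = 3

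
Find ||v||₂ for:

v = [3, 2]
3.606

||v||₂ = √((3)² + (2)²) = √13 = 3.606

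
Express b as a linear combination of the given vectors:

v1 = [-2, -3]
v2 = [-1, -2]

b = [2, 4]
c1 = 0, c2 = -2

b = 0·v1 + -2·v2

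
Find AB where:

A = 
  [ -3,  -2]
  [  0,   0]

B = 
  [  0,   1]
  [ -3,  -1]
A is 2×2 and B is 2×2, so AB is 2×2. Each entry is (row of A)·(column of B):
AB[1,1] = (-3)(0) + (-2)(-3) = 6
AB[1,2] = (-3)(1) + (-2)(-1) = -1
AB[2,1] = (0)(0) + (0)(-3) = 0
AB[2,2] = (0)(1) + (0)(-1) = 0

AB = 
  [  6,  -1]
  [  0,   0]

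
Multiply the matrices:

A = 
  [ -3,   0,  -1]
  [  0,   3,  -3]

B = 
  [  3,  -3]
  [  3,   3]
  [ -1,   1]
A is 2×3 and B is 3×2, so AB is 2×2. Each entry is (row of A)·(column of B):
AB[1,1] = (-3)(3) + (0)(3) + (-1)(-1) = -8
AB[1,2] = (-3)(-3) + (0)(3) + (-1)(1) = 8
AB[2,1] = (0)(3) + (3)(3) + (-3)(-1) = 12
AB[2,2] = (0)(-3) + (3)(3) + (-3)(1) = 6

AB = 
  [ -8,   8]
  [ 12,   6]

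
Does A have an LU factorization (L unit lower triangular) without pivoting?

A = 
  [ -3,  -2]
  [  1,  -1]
Yes.
A[1,1] = -3 ≠ 0, so Gaussian elimination proceeds without a row swap: multiplier ℓ₂₁ = (1)/(-3) = -1/3, and U[2,2] = -1 - (-1/3)(-2) = -5/3.
L = 
  [   1,    0]
  [-1/3,    1]
U = 
  [  -3,   -2]
  [   0, -5/3]
Check row 2 of LU: [(-1/3)(-3), (-1/3)(-2) + (-5/3)] = [1, -1] = row 2 of A ✓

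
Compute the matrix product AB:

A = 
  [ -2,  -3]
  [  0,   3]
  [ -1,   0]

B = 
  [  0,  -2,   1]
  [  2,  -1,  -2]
AB = 
  [ -6,   7,   4]
  [  6,  -3,  -6]
  [  0,   2,  -1]

A is 3×2 and B is 2×3, so AB is 3×3. Each entry is (row of A)·(column of B):
AB[1,1] = (-2)(0) + (-3)(2) = -6
AB[1,2] = (-2)(-2) + (-3)(-1) = 7
AB[1,3] = (-2)(1) + (-3)(-2) = 4
AB[2,1] = (0)(0) + (3)(2) = 6
AB[2,2] = (0)(-2) + (3)(-1) = -3
AB[2,3] = (0)(1) + (3)(-2) = -6
AB[3,1] = (-1)(0) + (0)(2) = 0
AB[3,2] = (-1)(-2) + (0)(-1) = 2
AB[3,3] = (-1)(1) + (0)(-2) = -1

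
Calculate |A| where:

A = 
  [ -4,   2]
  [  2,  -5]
For a 2×2 matrix, det = ad - bc = (-4)(-5) - (2)(2) = 16

det(A) = 16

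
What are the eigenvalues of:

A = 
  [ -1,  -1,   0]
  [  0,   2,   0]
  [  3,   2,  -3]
λ = -1, 2, -3

Characteristic polynomial: det(λI - A) = λ³ + 2λ² - 5λ - 6
Testing integer divisors of the constant term: p(-1) = 0, so (λ + 1) is a factor:
p(λ) = (λ + 1)(λ² + λ - 6)
λ² + λ - 6 = (λ + 3)(λ - 2)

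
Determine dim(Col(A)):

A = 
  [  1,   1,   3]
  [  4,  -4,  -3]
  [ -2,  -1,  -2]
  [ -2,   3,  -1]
dim(Col(A)) = 3

Row reduce:
R2 → R2 - (4)·R1
R3 → R3 + (2)·R1
R4 → R4 + (2)·R1
R3 → R3 + (1/8)·R2
R4 → R4 + (5/8)·R2
R4 → R4 + (35/17)·R3
REF = 
  [   1,    1,    3]
  [   0,   -8,  -15]
  [   0,    0, 17/8]
  [   0,    0,    0]
Pivot columns: 1, 2, 3 → 3 pivots.
dim(Col(A)) = number of pivot columns = 3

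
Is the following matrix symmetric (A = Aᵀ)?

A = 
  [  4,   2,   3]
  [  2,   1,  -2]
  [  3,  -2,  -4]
Yes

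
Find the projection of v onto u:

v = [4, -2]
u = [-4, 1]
v·u = (4)(-4) + (-2)(1) = -18
u·u = (-4)² + (1)² = 17
proj_u(v) = (v·u / u·u) × u = (-18/17) × u

proj_u(v) = [72/17, -18/17]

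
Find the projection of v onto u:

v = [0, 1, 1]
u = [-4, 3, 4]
v·u = (0)(-4) + (1)(3) + (1)(4) = 7
u·u = (-4)² + (3)² + (4)² = 41
proj_u(v) = (v·u / u·u) × u = (7/41) × u

proj_u(v) = [-28/41, 21/41, 28/41]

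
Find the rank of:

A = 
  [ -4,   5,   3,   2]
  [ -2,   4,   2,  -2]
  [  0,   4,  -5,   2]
Row reduce:
R2 → R2 - (1/2)·R1
R3 → R3 - (8/3)·R2
REF = 
  [   -4,     5,     3,     2]
  [    0,   3/2,   1/2,    -3]
  [    0,     0, -19/3,    10]
Pivot columns: 1, 2, 3 → 3 pivots.

rank(A) = 3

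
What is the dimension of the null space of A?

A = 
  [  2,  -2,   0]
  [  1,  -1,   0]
nullity(A) = 2

Row reduce:
R2 → R2 - (1/2)·R1
REF = 
  [  2,  -2,   0]
  [  0,   0,   0]
Pivot columns: 1 → 1 pivot.
rank(A) = 1, so nullity(A) = 3 - 1 = 2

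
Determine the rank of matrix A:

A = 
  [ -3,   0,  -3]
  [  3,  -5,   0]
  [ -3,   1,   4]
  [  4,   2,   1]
Row reduce:
R2 → R2 + (1)·R1
R3 → R3 - (1)·R1
R4 → R4 + (4/3)·R1
R3 → R3 + (1/5)·R2
R4 → R4 + (2/5)·R2
R4 → R4 + (21/32)·R3
REF = 
  [  -3,    0,   -3]
  [   0,   -5,   -3]
  [   0,    0, 32/5]
  [   0,    0,    0]
Pivot columns: 1, 2, 3 → 3 pivots.

rank(A) = 3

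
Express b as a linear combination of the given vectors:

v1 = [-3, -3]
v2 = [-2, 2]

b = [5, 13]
c1 = -3, c2 = 2

b = -3·v1 + 2·v2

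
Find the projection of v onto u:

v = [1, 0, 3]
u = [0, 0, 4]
v·u = (1)(0) + (0)(0) + (3)(4) = 12
u·u = (0)² + (0)² + (4)² = 16
proj_u(v) = (v·u / u·u) × u = (12/16) × u = (3/4) × u

proj_u(v) = [0, 0, 3]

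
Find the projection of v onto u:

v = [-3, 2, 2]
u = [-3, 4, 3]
v·u = (-3)(-3) + (2)(4) + (2)(3) = 23
u·u = (-3)² + (4)² + (3)² = 34
proj_u(v) = (v·u / u·u) × u = (23/34) × u

proj_u(v) = [-69/34, 46/17, 69/34]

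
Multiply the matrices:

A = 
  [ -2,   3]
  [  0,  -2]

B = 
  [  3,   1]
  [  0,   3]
AB = 
  [ -6,   7]
  [  0,  -6]

A is 2×2 and B is 2×2, so AB is 2×2. Each entry is (row of A)·(column of B):
AB[1,1] = (-2)(3) + (3)(0) = -6
AB[1,2] = (-2)(1) + (3)(3) = 7
AB[2,1] = (0)(3) + (-2)(0) = 0
AB[2,2] = (0)(1) + (-2)(3) = -6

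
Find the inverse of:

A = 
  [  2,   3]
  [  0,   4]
det(A) = (2)(4) - (3)(0) = 8
For a 2×2 matrix, A⁻¹ = (1/det(A)) · [[d, -b], [-c, a]]
    = (1/8) · [[4, -3], [0, 2]]

A⁻¹ = 
  [ 1/2, -3/8]
  [   0,  1/4]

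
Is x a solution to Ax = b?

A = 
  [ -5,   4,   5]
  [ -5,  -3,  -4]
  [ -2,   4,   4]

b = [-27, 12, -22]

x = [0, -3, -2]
No

Ax = [-22, 17, -20] ≠ b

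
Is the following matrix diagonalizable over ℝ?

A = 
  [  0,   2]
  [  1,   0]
Yes

tr(A) = 0, det(A) = -2
Characteristic polynomial: λ² - tr(A)λ + det(A) = λ² - 2
λ² - 2 = 0  ⇒  λ = (0 ± √((0)² - 4·(-2)))/2 = (0 ± √(8))/2
  = √2,  -√2
Eigenvalues: √2, -√2  (≈ 1.414, -1.414)
The two irrational eigenvalues are distinct (simple), so each has alg. mult. = geom. mult. = 1.
Sum of geometric multiplicities equals n, so A has n independent eigenvectors.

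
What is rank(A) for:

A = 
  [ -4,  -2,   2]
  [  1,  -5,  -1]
rank(A) = 2

Row reduce:
R2 → R2 + (1/4)·R1
REF = 
  [   -4,    -2,     2]
  [    0, -11/2,  -1/2]
Pivot columns: 1, 2 → 2 pivots.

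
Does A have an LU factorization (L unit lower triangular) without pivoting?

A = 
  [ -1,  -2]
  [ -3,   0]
Yes.
A[1,1] = -1 ≠ 0, so Gaussian elimination proceeds without a row swap: multiplier ℓ₂₁ = (-3)/(-1) = 3, and U[2,2] = 0 - (3)(-2) = 6.
L = 
  [  1,   0]
  [  3,   1]
U = 
  [ -1,  -2]
  [  0,   6]
Check row 2 of LU: [(3)(-1), (3)(-2) + 6] = [-3, 0] = row 2 of A ✓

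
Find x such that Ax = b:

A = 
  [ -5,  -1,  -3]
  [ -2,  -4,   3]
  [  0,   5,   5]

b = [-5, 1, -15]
Row reduce the augmented matrix [A|b]:
R2 → R2 - (2/5)·R1
R3 → R3 + (25/18)·R2
REF = 
  [   -5,    -1,    -3,    -5]
  [    0, -18/5,  21/5,     3]
  [    0,     0,  65/6, -65/6]

Back-substitution:
x₃ = (-65/6) / (65/6) = -1
x₂ = (3 - (21/5)(-1)) / (-18/5) = -2
x₁ = (-5 - (-1)(-2) - (-3)(-1)) / (-5) = 2

x = [2, -2, -1]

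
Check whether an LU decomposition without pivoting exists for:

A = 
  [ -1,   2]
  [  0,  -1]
Yes.
A[1,1] = -1 ≠ 0, so Gaussian elimination proceeds without a row swap: multiplier ℓ₂₁ = (0)/(-1) = 0, and U[2,2] = -1 - (0)(2) = -1.
L = 
  [  1,   0]
  [  0,   1]
U = 
  [ -1,   2]
  [  0,  -1]
Check row 2 of LU: [(0)(-1), (0)(2) + (-1)] = [0, -1] = row 2 of A ✓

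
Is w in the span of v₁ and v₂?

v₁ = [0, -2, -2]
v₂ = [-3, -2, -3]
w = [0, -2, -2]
Yes

Form the augmented matrix and row-reduce:
[v₁|v₂|w] = 
  [  0,  -3,   0]
  [ -2,  -2,  -2]
  [ -2,  -3,  -2]
Swap R1 ↔ R2
R3 → R3 - (1)·R1
R3 → R3 - (1/3)·R2
REF = 
  [ -2,  -2,  -2]
  [  0,  -3,   0]
  [  0,   0,   0]

No row of the form [0 0 | nonzero], so the system is consistent. Back-substitution gives c₁ = 1, c₂ = 0: w = (1)·v₁ + (0)·v₂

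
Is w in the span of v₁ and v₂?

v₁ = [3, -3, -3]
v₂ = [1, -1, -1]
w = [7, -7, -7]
Yes

Form the augmented matrix and row-reduce:
[v₁|v₂|w] = 
  [  3,   1,   7]
  [ -3,  -1,  -7]
  [ -3,  -1,  -7]
R2 → R2 + (1)·R1
R3 → R3 + (1)·R1
REF = 
  [  3,   1,   7]
  [  0,   0,   0]
  [  0,   0,   0]

No row of the form [0 0 | nonzero], so the system is consistent. Back-substitution gives c₁ = 7/3, c₂ = 0: w = (7/3)·v₁ + (0)·v₂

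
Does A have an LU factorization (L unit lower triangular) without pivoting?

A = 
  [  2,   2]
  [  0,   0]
Yes.
A[1,1] = 2 ≠ 0, so Gaussian elimination proceeds without a row swap: multiplier ℓ₂₁ = (0)/(2) = 0, and U[2,2] = 0 - (0)(2) = 0.
L = 
  [  1,   0]
  [  0,   1]
U = 
  [  2,   2]
  [  0,   0]
Check row 2 of LU: [(0)(2), (0)(2) + 0] = [0, 0] = row 2 of A ✓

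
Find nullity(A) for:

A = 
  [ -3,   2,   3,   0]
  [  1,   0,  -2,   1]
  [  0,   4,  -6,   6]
nullity(A) = 2

Row reduce:
R2 → R2 + (1/3)·R1
R3 → R3 - (6)·R2
REF = 
  [ -3,   2,   3,   0]
  [  0, 2/3,  -1,   1]
  [  0,   0,   0,   0]
Pivot columns: 1, 2 → 2 pivots.
rank(A) = 2, so nullity(A) = 4 - 2 = 2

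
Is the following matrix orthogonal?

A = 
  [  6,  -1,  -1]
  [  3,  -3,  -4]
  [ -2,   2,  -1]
No

AᵀA = 
  [ 49, -19, -16]
  [-19,  14,  11]
  [-16,  11,  18]
≠ I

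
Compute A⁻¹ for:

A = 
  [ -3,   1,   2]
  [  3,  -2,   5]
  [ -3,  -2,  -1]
det(A) = (-3)·((-2)(-1) - (5)(-2)) - (1)·((3)(-1) - (5)(-3)) + (2)·((3)(-2) - (-2)(-3))
  = (-3)(12) - (1)(12) + (2)(-12)
  = -72
det(A) = -72 ≠ 0, so A is invertible.

Cofactors Cᵢⱼ = (-1)ⁱ⁺ʲ·Mᵢⱼ:
C = 
  [ 12, -12, -12]
  [ -3,   9,  -9]
  [  9,  21,   3]

adj(A) = Cᵀ:
adj(A) = 
  [ 12,  -3,   9]
  [-12,   9,  21]
  [-12,  -9,   3]

A⁻¹ = (-1/72) · adj(A):
A⁻¹ = 
  [ -1/6,  1/24,  -1/8]
  [  1/6,  -1/8, -7/24]
  [  1/6,   1/8, -1/24]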